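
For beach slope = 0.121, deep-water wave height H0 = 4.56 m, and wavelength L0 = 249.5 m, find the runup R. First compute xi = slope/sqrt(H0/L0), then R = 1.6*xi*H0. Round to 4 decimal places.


xi = slope / sqrt(H0/L0)
H0/L0 = 4.56/249.5 = 0.018277
sqrt(0.018277) = 0.135191
xi = 0.121 / 0.135191 = 0.895031
R = 1.6 * xi * H0 = 1.6 * 0.895031 * 4.56
R = 6.5301 m

6.5301


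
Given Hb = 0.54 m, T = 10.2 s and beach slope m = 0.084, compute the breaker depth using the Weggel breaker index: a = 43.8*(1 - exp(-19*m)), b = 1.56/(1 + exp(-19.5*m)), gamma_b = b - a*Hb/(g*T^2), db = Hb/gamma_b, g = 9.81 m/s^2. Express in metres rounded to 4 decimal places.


a = 43.8 * (1 - exp(-19 * m))
exp(-19 * 0.084) = exp(-1.5960) = 0.202706
a = 43.8 * (1 - 0.202706) = 34.921489
b = 1.56 / (1 + exp(-19.5 * m))
exp(-19.5 * 0.084) = exp(-1.6380) = 0.194368
b = 1.56 / (1 + 0.194368) = 1.306130
Hb / (g * T^2) = 0.54 / (9.81 * 10.2^2) = 0.54 / 1020.6324 = 0.00052908
gamma_b = b - a * Hb/(g*T^2) = 1.306130 - 34.921489 * 0.00052908 = 1.287653
db = Hb / gamma_b = 0.54 / 1.287653
db = 0.4194 m

0.4194


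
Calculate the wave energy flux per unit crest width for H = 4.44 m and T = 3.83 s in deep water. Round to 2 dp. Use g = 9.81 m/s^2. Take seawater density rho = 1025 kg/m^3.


P = rho * g^2 * H^2 * T / (32 * pi)
P = 1025 * 9.81^2 * 4.44^2 * 3.83 / (32 * pi)
P = 1025 * 96.2361 * 19.7136 * 3.83 / 100.53096
P = 74084.40 W/m

74084.40


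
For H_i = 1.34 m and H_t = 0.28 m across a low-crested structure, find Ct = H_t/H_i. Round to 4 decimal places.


Ct = H_t / H_i
Ct = 0.28 / 1.34
Ct = 0.2090

0.2090


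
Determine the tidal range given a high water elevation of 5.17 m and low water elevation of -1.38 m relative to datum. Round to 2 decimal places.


Tidal range = High water - Low water
Tidal range = 5.17 - (-1.38)
Tidal range = 6.55 m

6.55


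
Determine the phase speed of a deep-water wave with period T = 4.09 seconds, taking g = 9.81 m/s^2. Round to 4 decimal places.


We use the deep-water celerity formula:
C = g * T / (2 * pi)
C = 9.81 * 4.09 / (2 * 3.14159...)
C = 40.122900 / 6.283185
C = 6.3858 m/s

6.3858


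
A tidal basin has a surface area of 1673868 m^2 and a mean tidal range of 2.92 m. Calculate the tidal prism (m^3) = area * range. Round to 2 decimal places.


Tidal prism = Area * Tidal range
P = 1673868 * 2.92
P = 4887694.56 m^3

4887694.56


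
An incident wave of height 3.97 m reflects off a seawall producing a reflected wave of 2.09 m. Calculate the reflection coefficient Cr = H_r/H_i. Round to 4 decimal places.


Cr = H_r / H_i
Cr = 2.09 / 3.97
Cr = 0.5264

0.5264


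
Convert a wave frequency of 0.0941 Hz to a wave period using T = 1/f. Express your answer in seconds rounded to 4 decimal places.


T = 1 / f
T = 1 / 0.0941
T = 10.6270 s

10.6270


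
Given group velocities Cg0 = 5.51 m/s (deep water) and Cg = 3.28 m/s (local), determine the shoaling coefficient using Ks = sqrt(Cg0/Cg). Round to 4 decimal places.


Ks = sqrt(Cg0 / Cg)
Ks = sqrt(5.51 / 3.28)
Ks = sqrt(1.6799)
Ks = 1.2961

1.2961


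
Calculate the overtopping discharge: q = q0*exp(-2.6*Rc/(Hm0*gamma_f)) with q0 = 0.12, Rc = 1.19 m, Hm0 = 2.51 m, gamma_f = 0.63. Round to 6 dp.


q = q0 * exp(-2.6 * Rc / (Hm0 * gamma_f))
Exponent = -2.6 * 1.19 / (2.51 * 0.63)
= -2.6 * 1.19 / 1.5813
= -1.956618
exp(-1.956618) = 0.141336
q = 0.12 * 0.141336
q = 0.016960 m^3/s/m

0.016960


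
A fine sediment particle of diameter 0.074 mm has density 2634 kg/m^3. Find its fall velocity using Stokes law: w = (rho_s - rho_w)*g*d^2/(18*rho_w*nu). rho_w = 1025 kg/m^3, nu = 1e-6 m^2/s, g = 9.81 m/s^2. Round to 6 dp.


w = (rho_s - rho_w) * g * d^2 / (18 * rho_w * nu)
d = 0.074 mm = 0.000074 m
rho_s - rho_w = 2634 - 1025 = 1609
Numerator = 1609 * 9.81 * (0.000074)^2 = 0.000086434772
Denominator = 18 * 1025 * 1e-6 = 0.018450
w = 0.004685 m/s

0.004685


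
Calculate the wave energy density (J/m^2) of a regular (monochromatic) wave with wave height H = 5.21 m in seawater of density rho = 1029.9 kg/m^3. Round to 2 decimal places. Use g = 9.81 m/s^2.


E = (1/8) * rho * g * H^2
E = (1/8) * 1029.9 * 9.81 * 5.21^2
E = 0.125 * 1029.9 * 9.81 * 27.1441
E = 34280.69 J/m^2

34280.69


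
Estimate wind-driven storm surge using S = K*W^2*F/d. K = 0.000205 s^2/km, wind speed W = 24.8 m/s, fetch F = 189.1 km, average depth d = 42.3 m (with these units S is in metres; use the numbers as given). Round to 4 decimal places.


S = K * W^2 * F / d
W^2 = 24.8^2 = 615.04
S = 0.000205 * 615.04 * 189.1 / 42.3
Numerator = 0.000205 * 615.04 * 189.1 = 23.842333
S = 23.842333 / 42.3 = 0.5636 m

0.5636


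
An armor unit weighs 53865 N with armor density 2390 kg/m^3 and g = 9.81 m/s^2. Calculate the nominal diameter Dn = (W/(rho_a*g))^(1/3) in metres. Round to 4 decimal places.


V = W / (rho_a * g)
V = 53865 / (2390 * 9.81)
V = 53865 / 23445.90
V = 2.297417 m^3
Dn = V^(1/3) = 2.297417^(1/3)
Dn = 1.3195 m

1.3195


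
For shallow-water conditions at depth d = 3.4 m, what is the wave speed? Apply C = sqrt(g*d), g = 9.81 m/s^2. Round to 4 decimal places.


Using the shallow-water approximation:
C = sqrt(g * d) = sqrt(9.81 * 3.4)
C = sqrt(33.3540)
C = 5.7753 m/s

5.7753


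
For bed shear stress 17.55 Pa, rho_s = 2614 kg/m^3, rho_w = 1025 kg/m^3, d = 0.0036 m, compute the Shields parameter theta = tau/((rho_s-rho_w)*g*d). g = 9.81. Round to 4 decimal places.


theta = tau / ((rho_s - rho_w) * g * d)
rho_s - rho_w = 2614 - 1025 = 1589
Denominator = 1589 * 9.81 * 0.0036 = 56.117124
theta = 17.55 / 56.117124
theta = 0.3127

0.3127


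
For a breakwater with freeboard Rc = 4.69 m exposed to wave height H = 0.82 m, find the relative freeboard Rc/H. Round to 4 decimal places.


Relative freeboard = Rc / H
= 4.69 / 0.82
= 5.7195

5.7195


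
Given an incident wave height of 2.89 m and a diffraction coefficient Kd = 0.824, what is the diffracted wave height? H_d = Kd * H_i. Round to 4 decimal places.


H_d = Kd * H_i
H_d = 0.824 * 2.89
H_d = 2.3814 m

2.3814


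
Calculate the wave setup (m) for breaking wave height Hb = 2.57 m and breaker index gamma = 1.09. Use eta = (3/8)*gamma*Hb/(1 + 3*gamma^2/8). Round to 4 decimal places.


eta = (3/8) * gamma * Hb / (1 + 3*gamma^2/8)
Numerator = (3/8) * 1.09 * 2.57 = 1.050488
Denominator = 1 + 3*1.09^2/8 = 1 + 0.445538 = 1.445538
eta = 1.050488 / 1.445538
eta = 0.7267 m

0.7267


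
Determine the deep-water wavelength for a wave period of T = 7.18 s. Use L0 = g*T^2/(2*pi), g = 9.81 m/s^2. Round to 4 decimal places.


L0 = g * T^2 / (2 * pi)
L0 = 9.81 * 7.18^2 / (2 * pi)
L0 = 9.81 * 51.5524 / 6.28319
L0 = 505.7290 / 6.28319
L0 = 80.4893 m

80.4893


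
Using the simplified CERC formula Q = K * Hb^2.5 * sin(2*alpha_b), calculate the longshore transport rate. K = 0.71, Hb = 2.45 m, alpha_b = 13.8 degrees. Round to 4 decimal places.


Q = K * Hb^2.5 * sin(2 * alpha_b)
Hb^2.5 = 2.45^2.5 = 9.395399
sin(2 * 13.8) = sin(27.6) = 0.463296
Q = 0.71 * 9.395399 * 0.463296
Q = 3.0905 m^3/s

3.0905


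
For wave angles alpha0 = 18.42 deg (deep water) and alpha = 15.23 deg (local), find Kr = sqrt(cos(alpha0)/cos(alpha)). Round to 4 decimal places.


Kr = sqrt(cos(alpha0) / cos(alpha))
cos(18.42) = 0.948766
cos(15.23) = 0.964879
Kr = sqrt(0.948766 / 0.964879)
Kr = sqrt(0.983300)
Kr = 0.9916

0.9916


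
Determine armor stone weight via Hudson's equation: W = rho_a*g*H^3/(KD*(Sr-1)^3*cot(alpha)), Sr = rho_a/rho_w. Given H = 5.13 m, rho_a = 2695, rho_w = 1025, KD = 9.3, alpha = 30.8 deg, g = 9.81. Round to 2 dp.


Sr = rho_a / rho_w = 2695 / 1025 = 2.629268
(Sr - 1) = 1.629268
(Sr - 1)^3 = 4.324917
cot(30.8) = 1 / tan(30.8) = 1 / 0.596120 = 1.677516
Numerator = 2695 * 9.81 * 5.13^3 = 3569273.8670
Denominator = 9.3 * 4.324917 * 1.677516 = 67.472583
W = 3569273.8670 / 67.472583
W = 52899.62 N

52899.62


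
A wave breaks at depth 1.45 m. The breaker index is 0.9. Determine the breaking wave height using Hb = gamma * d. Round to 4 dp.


Hb = gamma * d
Hb = 0.9 * 1.45
Hb = 1.3050 m

1.3050


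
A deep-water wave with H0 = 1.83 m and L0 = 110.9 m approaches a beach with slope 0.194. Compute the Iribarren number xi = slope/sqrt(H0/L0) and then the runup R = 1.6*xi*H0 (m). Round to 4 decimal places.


xi = slope / sqrt(H0/L0)
H0/L0 = 1.83/110.9 = 0.016501
sqrt(0.016501) = 0.128458
xi = 0.194 / 0.128458 = 1.510226
R = 1.6 * xi * H0 = 1.6 * 1.510226 * 1.83
R = 4.4219 m

4.4219


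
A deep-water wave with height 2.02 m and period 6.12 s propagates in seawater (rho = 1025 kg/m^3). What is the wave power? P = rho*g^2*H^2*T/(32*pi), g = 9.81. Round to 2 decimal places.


P = rho * g^2 * H^2 * T / (32 * pi)
P = 1025 * 9.81^2 * 2.02^2 * 6.12 / (32 * pi)
P = 1025 * 96.2361 * 4.0804 * 6.12 / 100.53096
P = 24502.83 W/m

24502.83


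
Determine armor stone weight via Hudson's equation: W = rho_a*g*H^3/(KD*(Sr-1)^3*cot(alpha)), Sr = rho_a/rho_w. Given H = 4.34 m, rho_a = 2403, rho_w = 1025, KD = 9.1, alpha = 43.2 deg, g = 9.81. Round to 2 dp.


Sr = rho_a / rho_w = 2403 / 1025 = 2.344390
(Sr - 1) = 1.344390
(Sr - 1)^3 = 2.429831
cot(43.2) = 1 / tan(43.2) = 1 / 0.939063 = 1.064892
Numerator = 2403 * 9.81 * 4.34^3 = 1927045.4898
Denominator = 9.1 * 2.429831 * 1.064892 = 23.546315
W = 1927045.4898 / 23.546315
W = 81840.64 N

81840.64


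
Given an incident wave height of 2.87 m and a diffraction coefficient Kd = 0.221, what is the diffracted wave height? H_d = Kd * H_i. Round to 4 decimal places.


H_d = Kd * H_i
H_d = 0.221 * 2.87
H_d = 0.6343 m

0.6343


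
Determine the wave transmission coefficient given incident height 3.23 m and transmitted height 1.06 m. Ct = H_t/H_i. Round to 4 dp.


Ct = H_t / H_i
Ct = 1.06 / 3.23
Ct = 0.3282

0.3282


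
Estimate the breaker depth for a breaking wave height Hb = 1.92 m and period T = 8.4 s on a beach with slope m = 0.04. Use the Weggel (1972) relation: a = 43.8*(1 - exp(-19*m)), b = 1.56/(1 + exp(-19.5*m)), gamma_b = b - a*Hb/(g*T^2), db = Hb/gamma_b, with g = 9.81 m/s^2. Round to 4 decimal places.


a = 43.8 * (1 - exp(-19 * m))
exp(-19 * 0.04) = exp(-0.7600) = 0.467666
a = 43.8 * (1 - 0.467666) = 23.316210
b = 1.56 / (1 + exp(-19.5 * m))
exp(-19.5 * 0.04) = exp(-0.7800) = 0.458406
b = 1.56 / (1 + 0.458406) = 1.069661
Hb / (g * T^2) = 1.92 / (9.81 * 8.4^2) = 1.92 / 692.1936 = 0.00277379
gamma_b = b - a * Hb/(g*T^2) = 1.069661 - 23.316210 * 0.00277379 = 1.004987
db = Hb / gamma_b = 1.92 / 1.004987
db = 1.9105 m

1.9105


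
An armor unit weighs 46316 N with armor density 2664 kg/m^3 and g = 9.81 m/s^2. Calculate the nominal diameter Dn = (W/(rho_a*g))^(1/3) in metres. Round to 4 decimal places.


V = W / (rho_a * g)
V = 46316 / (2664 * 9.81)
V = 46316 / 26133.84
V = 1.772262 m^3
Dn = V^(1/3) = 1.772262^(1/3)
Dn = 1.2102 m

1.2102


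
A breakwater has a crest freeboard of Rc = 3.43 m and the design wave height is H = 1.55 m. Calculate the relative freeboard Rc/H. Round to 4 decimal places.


Relative freeboard = Rc / H
= 3.43 / 1.55
= 2.2129

2.2129


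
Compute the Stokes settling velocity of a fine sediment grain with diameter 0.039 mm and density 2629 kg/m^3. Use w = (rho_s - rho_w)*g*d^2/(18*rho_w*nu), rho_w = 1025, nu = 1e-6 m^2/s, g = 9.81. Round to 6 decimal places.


w = (rho_s - rho_w) * g * d^2 / (18 * rho_w * nu)
d = 0.039 mm = 0.000039 m
rho_s - rho_w = 2629 - 1025 = 1604
Numerator = 1604 * 9.81 * (0.000039)^2 = 0.000023933300
Denominator = 18 * 1025 * 1e-6 = 0.018450
w = 0.001297 m/s

0.001297


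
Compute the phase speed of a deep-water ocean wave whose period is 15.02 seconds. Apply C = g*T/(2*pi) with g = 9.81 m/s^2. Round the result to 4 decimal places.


We use the deep-water celerity formula:
C = g * T / (2 * pi)
C = 9.81 * 15.02 / (2 * 3.14159...)
C = 147.346200 / 6.283185
C = 23.4509 m/s

23.4509


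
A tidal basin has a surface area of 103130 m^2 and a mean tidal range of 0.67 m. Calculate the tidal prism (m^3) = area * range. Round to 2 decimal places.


Tidal prism = Area * Tidal range
P = 103130 * 0.67
P = 69097.10 m^3

69097.10


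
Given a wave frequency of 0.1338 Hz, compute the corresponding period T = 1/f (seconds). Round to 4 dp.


T = 1 / f
T = 1 / 0.1338
T = 7.4738 s

7.4738


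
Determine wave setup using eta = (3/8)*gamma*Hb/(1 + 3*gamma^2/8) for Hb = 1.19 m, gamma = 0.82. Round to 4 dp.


eta = (3/8) * gamma * Hb / (1 + 3*gamma^2/8)
Numerator = (3/8) * 0.82 * 1.19 = 0.365925
Denominator = 1 + 3*0.82^2/8 = 1 + 0.252150 = 1.252150
eta = 0.365925 / 1.252150
eta = 0.2922 m

0.2922


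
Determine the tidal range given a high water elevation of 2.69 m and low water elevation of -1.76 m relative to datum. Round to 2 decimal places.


Tidal range = High water - Low water
Tidal range = 2.69 - (-1.76)
Tidal range = 4.45 m

4.45


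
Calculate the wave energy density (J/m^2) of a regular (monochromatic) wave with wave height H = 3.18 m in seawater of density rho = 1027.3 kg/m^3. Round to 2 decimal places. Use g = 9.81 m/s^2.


E = (1/8) * rho * g * H^2
E = (1/8) * 1027.3 * 9.81 * 3.18^2
E = 0.125 * 1027.3 * 9.81 * 10.1124
E = 12738.86 J/m^2

12738.86


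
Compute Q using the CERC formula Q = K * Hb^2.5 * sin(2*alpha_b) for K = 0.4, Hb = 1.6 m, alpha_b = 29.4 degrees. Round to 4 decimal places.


Q = K * Hb^2.5 * sin(2 * alpha_b)
Hb^2.5 = 1.6^2.5 = 3.238172
sin(2 * 29.4) = sin(58.8) = 0.855364
Q = 0.4 * 3.238172 * 0.855364
Q = 1.1079 m^3/s

1.1079


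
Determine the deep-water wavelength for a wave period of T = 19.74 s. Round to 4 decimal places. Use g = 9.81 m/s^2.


L0 = g * T^2 / (2 * pi)
L0 = 9.81 * 19.74^2 / (2 * pi)
L0 = 9.81 * 389.6676 / 6.28319
L0 = 3822.6392 / 6.28319
L0 = 608.3919 m

608.3919


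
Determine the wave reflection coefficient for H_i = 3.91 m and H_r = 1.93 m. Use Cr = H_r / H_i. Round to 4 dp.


Cr = H_r / H_i
Cr = 1.93 / 3.91
Cr = 0.4936

0.4936


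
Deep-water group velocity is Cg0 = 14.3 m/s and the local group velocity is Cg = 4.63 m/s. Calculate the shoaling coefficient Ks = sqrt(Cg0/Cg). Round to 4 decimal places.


Ks = sqrt(Cg0 / Cg)
Ks = sqrt(14.3 / 4.63)
Ks = sqrt(3.0886)
Ks = 1.7574

1.7574


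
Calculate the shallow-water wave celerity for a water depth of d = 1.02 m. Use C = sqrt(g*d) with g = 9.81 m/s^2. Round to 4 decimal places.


Using the shallow-water approximation:
C = sqrt(g * d) = sqrt(9.81 * 1.02)
C = sqrt(10.0062)
C = 3.1633 m/s

3.1633


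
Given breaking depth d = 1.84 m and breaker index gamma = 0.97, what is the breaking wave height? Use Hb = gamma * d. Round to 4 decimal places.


Hb = gamma * d
Hb = 0.97 * 1.84
Hb = 1.7848 m

1.7848


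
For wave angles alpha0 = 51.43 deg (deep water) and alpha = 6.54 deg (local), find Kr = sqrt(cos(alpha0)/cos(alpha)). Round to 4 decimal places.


Kr = sqrt(cos(alpha0) / cos(alpha))
cos(51.43) = 0.623470
cos(6.54) = 0.993493
Kr = sqrt(0.623470 / 0.993493)
Kr = sqrt(0.627554)
Kr = 0.7922

0.7922


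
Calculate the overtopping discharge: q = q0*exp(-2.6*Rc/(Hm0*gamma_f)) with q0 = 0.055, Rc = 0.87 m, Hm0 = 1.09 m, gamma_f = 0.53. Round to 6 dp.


q = q0 * exp(-2.6 * Rc / (Hm0 * gamma_f))
Exponent = -2.6 * 0.87 / (1.09 * 0.53)
= -2.6 * 0.87 / 0.5777
= -3.915527
exp(-3.915527) = 0.019930
q = 0.055 * 0.019930
q = 0.001096 m^3/s/m

0.001096


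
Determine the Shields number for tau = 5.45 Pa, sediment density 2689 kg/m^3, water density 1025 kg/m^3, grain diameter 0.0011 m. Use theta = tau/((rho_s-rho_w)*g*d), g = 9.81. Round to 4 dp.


theta = tau / ((rho_s - rho_w) * g * d)
rho_s - rho_w = 2689 - 1025 = 1664
Denominator = 1664 * 9.81 * 0.0011 = 17.956224
theta = 5.45 / 17.956224
theta = 0.3035

0.3035


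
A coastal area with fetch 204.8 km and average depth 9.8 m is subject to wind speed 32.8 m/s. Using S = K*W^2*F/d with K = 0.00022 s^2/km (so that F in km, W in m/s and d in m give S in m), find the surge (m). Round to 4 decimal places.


S = K * W^2 * F / d
W^2 = 32.8^2 = 1075.84
S = 0.00022 * 1075.84 * 204.8 / 9.8
Numerator = 0.00022 * 1075.84 * 204.8 = 48.473047
S = 48.473047 / 9.8 = 4.9462 m

4.9462


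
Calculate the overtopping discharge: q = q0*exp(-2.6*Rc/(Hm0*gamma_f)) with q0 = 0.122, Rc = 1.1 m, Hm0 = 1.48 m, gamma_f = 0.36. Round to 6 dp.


q = q0 * exp(-2.6 * Rc / (Hm0 * gamma_f))
Exponent = -2.6 * 1.1 / (1.48 * 0.36)
= -2.6 * 1.1 / 0.5328
= -5.367868
exp(-5.367868) = 0.004664
q = 0.122 * 0.004664
q = 0.000569 m^3/s/m

0.000569


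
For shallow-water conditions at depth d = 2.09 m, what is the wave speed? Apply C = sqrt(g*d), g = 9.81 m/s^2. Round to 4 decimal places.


Using the shallow-water approximation:
C = sqrt(g * d) = sqrt(9.81 * 2.09)
C = sqrt(20.5029)
C = 4.5280 m/s

4.5280


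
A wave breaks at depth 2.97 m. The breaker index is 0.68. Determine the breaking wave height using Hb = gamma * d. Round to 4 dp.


Hb = gamma * d
Hb = 0.68 * 2.97
Hb = 2.0196 m

2.0196


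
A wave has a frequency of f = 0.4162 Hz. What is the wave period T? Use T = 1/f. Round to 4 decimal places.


T = 1 / f
T = 1 / 0.4162
T = 2.4027 s

2.4027


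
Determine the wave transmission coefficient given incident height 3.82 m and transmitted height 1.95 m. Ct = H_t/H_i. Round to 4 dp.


Ct = H_t / H_i
Ct = 1.95 / 3.82
Ct = 0.5105

0.5105


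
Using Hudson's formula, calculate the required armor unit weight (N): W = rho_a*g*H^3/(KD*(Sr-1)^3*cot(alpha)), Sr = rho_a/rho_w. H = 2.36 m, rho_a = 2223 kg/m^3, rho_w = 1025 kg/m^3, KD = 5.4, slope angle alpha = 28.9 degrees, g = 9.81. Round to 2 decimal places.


Sr = rho_a / rho_w = 2223 / 1025 = 2.168780
(Sr - 1) = 1.168780
(Sr - 1)^3 = 1.596610
cot(28.9) = 1 / tan(28.9) = 1 / 0.552030 = 1.811497
Numerator = 2223 * 9.81 * 2.36^3 = 286645.0715
Denominator = 5.4 * 1.596610 * 1.811497 = 15.618172
W = 286645.0715 / 15.618172
W = 18353.30 N

18353.30


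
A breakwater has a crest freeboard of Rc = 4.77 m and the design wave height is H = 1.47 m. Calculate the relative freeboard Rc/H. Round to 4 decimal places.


Relative freeboard = Rc / H
= 4.77 / 1.47
= 3.2449

3.2449


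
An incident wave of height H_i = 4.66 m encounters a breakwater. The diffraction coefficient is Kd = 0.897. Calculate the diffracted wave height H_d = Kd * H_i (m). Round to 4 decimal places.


H_d = Kd * H_i
H_d = 0.897 * 4.66
H_d = 4.1800 m

4.1800


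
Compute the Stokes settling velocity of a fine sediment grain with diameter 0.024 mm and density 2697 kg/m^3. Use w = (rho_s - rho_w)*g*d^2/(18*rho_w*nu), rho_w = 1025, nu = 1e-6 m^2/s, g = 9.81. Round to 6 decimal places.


w = (rho_s - rho_w) * g * d^2 / (18 * rho_w * nu)
d = 0.024 mm = 0.000024 m
rho_s - rho_w = 2697 - 1025 = 1672
Numerator = 1672 * 9.81 * (0.000024)^2 = 0.000009447736
Denominator = 18 * 1025 * 1e-6 = 0.018450
w = 0.000512 m/s

0.000512


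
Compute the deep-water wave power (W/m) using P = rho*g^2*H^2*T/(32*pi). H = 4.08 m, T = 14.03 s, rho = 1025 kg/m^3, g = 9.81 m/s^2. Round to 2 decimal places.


P = rho * g^2 * H^2 * T / (32 * pi)
P = 1025 * 9.81^2 * 4.08^2 * 14.03 / (32 * pi)
P = 1025 * 96.2361 * 16.6464 * 14.03 / 100.53096
P = 229160.64 W/m

229160.64


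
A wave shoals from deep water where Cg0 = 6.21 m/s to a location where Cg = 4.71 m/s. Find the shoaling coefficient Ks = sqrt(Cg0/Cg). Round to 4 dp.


Ks = sqrt(Cg0 / Cg)
Ks = sqrt(6.21 / 4.71)
Ks = sqrt(1.3185)
Ks = 1.1482

1.1482


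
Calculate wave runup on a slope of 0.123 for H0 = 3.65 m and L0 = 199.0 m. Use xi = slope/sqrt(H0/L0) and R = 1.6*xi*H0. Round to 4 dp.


xi = slope / sqrt(H0/L0)
H0/L0 = 3.65/199.0 = 0.018342
sqrt(0.018342) = 0.135432
xi = 0.123 / 0.135432 = 0.908208
R = 1.6 * xi * H0 = 1.6 * 0.908208 * 3.65
R = 5.3039 m

5.3039


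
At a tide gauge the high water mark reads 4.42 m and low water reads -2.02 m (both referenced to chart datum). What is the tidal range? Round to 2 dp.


Tidal range = High water - Low water
Tidal range = 4.42 - (-2.02)
Tidal range = 6.44 m

6.44


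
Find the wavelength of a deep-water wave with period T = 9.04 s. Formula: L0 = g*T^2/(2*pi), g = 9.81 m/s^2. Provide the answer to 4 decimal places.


L0 = g * T^2 / (2 * pi)
L0 = 9.81 * 9.04^2 / (2 * pi)
L0 = 9.81 * 81.7216 / 6.28319
L0 = 801.6889 / 6.28319
L0 = 127.5928 m

127.5928


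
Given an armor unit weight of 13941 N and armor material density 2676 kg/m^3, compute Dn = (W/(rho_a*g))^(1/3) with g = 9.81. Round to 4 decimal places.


V = W / (rho_a * g)
V = 13941 / (2676 * 9.81)
V = 13941 / 26251.56
V = 0.531054 m^3
Dn = V^(1/3) = 0.531054^(1/3)
Dn = 0.8098 m

0.8098


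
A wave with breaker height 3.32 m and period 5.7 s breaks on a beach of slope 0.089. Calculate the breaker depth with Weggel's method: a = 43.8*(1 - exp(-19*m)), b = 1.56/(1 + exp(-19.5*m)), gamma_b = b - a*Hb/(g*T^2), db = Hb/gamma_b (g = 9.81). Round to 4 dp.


a = 43.8 * (1 - exp(-19 * m))
exp(-19 * 0.089) = exp(-1.6910) = 0.184335
a = 43.8 * (1 - 0.184335) = 35.726123
b = 1.56 / (1 + exp(-19.5 * m))
exp(-19.5 * 0.089) = exp(-1.7355) = 0.176312
b = 1.56 / (1 + 0.176312) = 1.326179
Hb / (g * T^2) = 3.32 / (9.81 * 5.7^2) = 3.32 / 318.7269 = 0.01041644
gamma_b = b - a * Hb/(g*T^2) = 1.326179 - 35.726123 * 0.01041644 = 0.954040
db = Hb / gamma_b = 3.32 / 0.954040
db = 3.4799 m

3.4799


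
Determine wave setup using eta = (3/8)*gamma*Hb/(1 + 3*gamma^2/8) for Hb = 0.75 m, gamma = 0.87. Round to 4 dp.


eta = (3/8) * gamma * Hb / (1 + 3*gamma^2/8)
Numerator = (3/8) * 0.87 * 0.75 = 0.244688
Denominator = 1 + 3*0.87^2/8 = 1 + 0.283838 = 1.283838
eta = 0.244688 / 1.283838
eta = 0.1906 m

0.1906


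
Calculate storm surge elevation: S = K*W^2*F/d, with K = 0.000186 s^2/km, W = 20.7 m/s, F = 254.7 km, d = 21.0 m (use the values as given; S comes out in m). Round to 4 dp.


S = K * W^2 * F / d
W^2 = 20.7^2 = 428.49
S = 0.000186 * 428.49 * 254.7 / 21.0
Numerator = 0.000186 * 428.49 * 254.7 = 20.299371
S = 20.299371 / 21.0 = 0.9666 m

0.9666


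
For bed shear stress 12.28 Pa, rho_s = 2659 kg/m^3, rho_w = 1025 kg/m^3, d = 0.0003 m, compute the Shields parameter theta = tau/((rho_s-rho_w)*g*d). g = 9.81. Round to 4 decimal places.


theta = tau / ((rho_s - rho_w) * g * d)
rho_s - rho_w = 2659 - 1025 = 1634
Denominator = 1634 * 9.81 * 0.0003 = 4.808862
theta = 12.28 / 4.808862
theta = 2.5536

2.5536


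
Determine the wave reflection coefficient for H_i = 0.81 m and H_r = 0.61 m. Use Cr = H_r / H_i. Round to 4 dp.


Cr = H_r / H_i
Cr = 0.61 / 0.81
Cr = 0.7531

0.7531


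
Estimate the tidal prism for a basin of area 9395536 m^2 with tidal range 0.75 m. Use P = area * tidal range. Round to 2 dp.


Tidal prism = Area * Tidal range
P = 9395536 * 0.75
P = 7046652.00 m^3

7046652.00


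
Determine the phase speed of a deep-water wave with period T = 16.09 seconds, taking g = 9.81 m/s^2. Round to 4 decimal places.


We use the deep-water celerity formula:
C = g * T / (2 * pi)
C = 9.81 * 16.09 / (2 * 3.14159...)
C = 157.842900 / 6.283185
C = 25.1215 m/s

25.1215


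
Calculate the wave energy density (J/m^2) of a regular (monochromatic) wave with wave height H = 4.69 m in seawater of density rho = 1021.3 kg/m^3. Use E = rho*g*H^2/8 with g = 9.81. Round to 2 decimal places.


E = (1/8) * rho * g * H^2
E = (1/8) * 1021.3 * 9.81 * 4.69^2
E = 0.125 * 1021.3 * 9.81 * 21.9961
E = 27547.24 J/m^2

27547.24


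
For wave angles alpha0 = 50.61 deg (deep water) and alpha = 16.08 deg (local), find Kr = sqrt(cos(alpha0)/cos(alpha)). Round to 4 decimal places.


Kr = sqrt(cos(alpha0) / cos(alpha))
cos(50.61) = 0.634596
cos(16.08) = 0.960876
Kr = sqrt(0.634596 / 0.960876)
Kr = sqrt(0.660435)
Kr = 0.8127

0.8127


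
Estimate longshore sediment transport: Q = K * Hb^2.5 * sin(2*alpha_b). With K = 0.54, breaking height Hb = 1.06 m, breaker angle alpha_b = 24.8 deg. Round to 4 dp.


Q = K * Hb^2.5 * sin(2 * alpha_b)
Hb^2.5 = 1.06^2.5 = 1.156817
sin(2 * 24.8) = sin(49.6) = 0.761538
Q = 0.54 * 1.156817 * 0.761538
Q = 0.4757 m^3/s

0.4757


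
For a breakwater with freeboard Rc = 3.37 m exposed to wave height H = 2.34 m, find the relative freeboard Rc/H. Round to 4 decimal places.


Relative freeboard = Rc / H
= 3.37 / 2.34
= 1.4402

1.4402


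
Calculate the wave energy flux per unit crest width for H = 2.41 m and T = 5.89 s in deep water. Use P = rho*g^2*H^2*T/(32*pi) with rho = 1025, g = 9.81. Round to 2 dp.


P = rho * g^2 * H^2 * T / (32 * pi)
P = 1025 * 9.81^2 * 2.41^2 * 5.89 / (32 * pi)
P = 1025 * 96.2361 * 5.8081 * 5.89 / 100.53096
P = 33566.91 W/m

33566.91


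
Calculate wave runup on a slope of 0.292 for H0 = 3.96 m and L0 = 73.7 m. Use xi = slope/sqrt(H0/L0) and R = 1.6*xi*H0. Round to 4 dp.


xi = slope / sqrt(H0/L0)
H0/L0 = 3.96/73.7 = 0.053731
sqrt(0.053731) = 0.231800
xi = 0.292 / 0.231800 = 1.259705
R = 1.6 * xi * H0 = 1.6 * 1.259705 * 3.96
R = 7.9815 m

7.9815


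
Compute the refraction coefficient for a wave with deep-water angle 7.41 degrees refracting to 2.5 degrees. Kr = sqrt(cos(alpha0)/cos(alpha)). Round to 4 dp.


Kr = sqrt(cos(alpha0) / cos(alpha))
cos(7.41) = 0.991649
cos(2.5) = 0.999048
Kr = sqrt(0.991649 / 0.999048)
Kr = sqrt(0.992593)
Kr = 0.9963

0.9963


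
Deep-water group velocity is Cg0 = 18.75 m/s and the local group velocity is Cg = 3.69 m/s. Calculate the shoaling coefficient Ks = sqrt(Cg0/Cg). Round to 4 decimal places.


Ks = sqrt(Cg0 / Cg)
Ks = sqrt(18.75 / 3.69)
Ks = sqrt(5.0813)
Ks = 2.2542

2.2542


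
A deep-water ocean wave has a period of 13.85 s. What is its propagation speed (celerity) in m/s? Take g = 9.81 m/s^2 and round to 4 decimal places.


We use the deep-water celerity formula:
C = g * T / (2 * pi)
C = 9.81 * 13.85 / (2 * 3.14159...)
C = 135.868500 / 6.283185
C = 21.6241 m/s

21.6241


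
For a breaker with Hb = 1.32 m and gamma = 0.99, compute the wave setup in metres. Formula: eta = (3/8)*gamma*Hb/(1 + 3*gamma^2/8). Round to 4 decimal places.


eta = (3/8) * gamma * Hb / (1 + 3*gamma^2/8)
Numerator = (3/8) * 0.99 * 1.32 = 0.490050
Denominator = 1 + 3*0.99^2/8 = 1 + 0.367538 = 1.367538
eta = 0.490050 / 1.367538
eta = 0.3583 m

0.3583


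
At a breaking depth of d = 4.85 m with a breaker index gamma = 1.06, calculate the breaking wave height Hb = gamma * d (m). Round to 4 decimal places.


Hb = gamma * d
Hb = 1.06 * 4.85
Hb = 5.1410 m

5.1410


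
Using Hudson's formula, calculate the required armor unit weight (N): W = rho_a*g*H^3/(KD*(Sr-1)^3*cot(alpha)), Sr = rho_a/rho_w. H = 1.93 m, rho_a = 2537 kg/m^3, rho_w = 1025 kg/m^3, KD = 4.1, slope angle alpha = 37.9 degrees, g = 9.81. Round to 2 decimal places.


Sr = rho_a / rho_w = 2537 / 1025 = 2.475122
(Sr - 1) = 1.475122
(Sr - 1)^3 = 3.209843
cot(37.9) = 1 / tan(37.9) = 1 / 0.778479 = 1.284557
Numerator = 2537 * 9.81 * 1.93^3 = 178921.0349
Denominator = 4.1 * 3.209843 * 1.284557 = 16.905222
W = 178921.0349 / 16.905222
W = 10583.77 N

10583.77


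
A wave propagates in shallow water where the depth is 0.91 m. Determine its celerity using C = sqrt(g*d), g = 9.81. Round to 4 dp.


Using the shallow-water approximation:
C = sqrt(g * d) = sqrt(9.81 * 0.91)
C = sqrt(8.9271)
C = 2.9878 m/s

2.9878


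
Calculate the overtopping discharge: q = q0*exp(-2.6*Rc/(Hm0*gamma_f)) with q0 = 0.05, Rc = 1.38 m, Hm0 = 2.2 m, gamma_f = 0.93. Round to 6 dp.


q = q0 * exp(-2.6 * Rc / (Hm0 * gamma_f))
Exponent = -2.6 * 1.38 / (2.2 * 0.93)
= -2.6 * 1.38 / 2.0460
= -1.753666
exp(-1.753666) = 0.173138
q = 0.05 * 0.173138
q = 0.008657 m^3/s/m

0.008657


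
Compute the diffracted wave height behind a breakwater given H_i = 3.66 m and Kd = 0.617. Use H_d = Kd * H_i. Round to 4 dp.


H_d = Kd * H_i
H_d = 0.617 * 3.66
H_d = 2.2582 m

2.2582


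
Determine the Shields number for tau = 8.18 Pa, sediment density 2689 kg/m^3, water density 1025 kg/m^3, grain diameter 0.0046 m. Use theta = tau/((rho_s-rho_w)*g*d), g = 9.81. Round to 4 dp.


theta = tau / ((rho_s - rho_w) * g * d)
rho_s - rho_w = 2689 - 1025 = 1664
Denominator = 1664 * 9.81 * 0.0046 = 75.089664
theta = 8.18 / 75.089664
theta = 0.1089

0.1089


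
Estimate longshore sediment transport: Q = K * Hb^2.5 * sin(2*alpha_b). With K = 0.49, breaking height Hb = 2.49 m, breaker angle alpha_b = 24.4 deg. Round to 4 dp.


Q = K * Hb^2.5 * sin(2 * alpha_b)
Hb^2.5 = 2.49^2.5 = 9.783593
sin(2 * 24.4) = sin(48.8) = 0.752415
Q = 0.49 * 9.783593 * 0.752415
Q = 3.6070 m^3/s

3.6070


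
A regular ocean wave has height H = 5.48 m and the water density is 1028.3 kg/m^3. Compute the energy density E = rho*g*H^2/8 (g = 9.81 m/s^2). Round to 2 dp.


E = (1/8) * rho * g * H^2
E = (1/8) * 1028.3 * 9.81 * 5.48^2
E = 0.125 * 1028.3 * 9.81 * 30.0304
E = 37866.92 J/m^2

37866.92


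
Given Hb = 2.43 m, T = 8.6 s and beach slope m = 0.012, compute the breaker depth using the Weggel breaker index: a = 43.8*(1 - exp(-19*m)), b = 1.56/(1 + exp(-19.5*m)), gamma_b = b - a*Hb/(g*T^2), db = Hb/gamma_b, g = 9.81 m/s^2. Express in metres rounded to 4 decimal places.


a = 43.8 * (1 - exp(-19 * m))
exp(-19 * 0.012) = exp(-0.2280) = 0.796124
a = 43.8 * (1 - 0.796124) = 8.929757
b = 1.56 / (1 + exp(-19.5 * m))
exp(-19.5 * 0.012) = exp(-0.2340) = 0.791362
b = 1.56 / (1 + 0.791362) = 0.870846
Hb / (g * T^2) = 2.43 / (9.81 * 8.6^2) = 2.43 / 725.5476 = 0.00334919
gamma_b = b - a * Hb/(g*T^2) = 0.870846 - 8.929757 * 0.00334919 = 0.840938
db = Hb / gamma_b = 2.43 / 0.840938
db = 2.8896 m

2.8896


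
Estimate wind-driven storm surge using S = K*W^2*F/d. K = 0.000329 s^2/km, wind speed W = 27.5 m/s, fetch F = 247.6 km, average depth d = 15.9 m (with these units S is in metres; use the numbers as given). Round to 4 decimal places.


S = K * W^2 * F / d
W^2 = 27.5^2 = 756.25
S = 0.000329 * 756.25 * 247.6 / 15.9
Numerator = 0.000329 * 756.25 * 247.6 = 61.604427
S = 61.604427 / 15.9 = 3.8745 m

3.8745


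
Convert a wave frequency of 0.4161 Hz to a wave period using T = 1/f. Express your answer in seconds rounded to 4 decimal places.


T = 1 / f
T = 1 / 0.4161
T = 2.4033 s

2.4033


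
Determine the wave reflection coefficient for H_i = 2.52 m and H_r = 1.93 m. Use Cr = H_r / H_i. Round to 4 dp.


Cr = H_r / H_i
Cr = 1.93 / 2.52
Cr = 0.7659

0.7659


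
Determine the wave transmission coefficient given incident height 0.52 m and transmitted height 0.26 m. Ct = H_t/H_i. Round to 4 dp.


Ct = H_t / H_i
Ct = 0.26 / 0.52
Ct = 0.5000

0.5000


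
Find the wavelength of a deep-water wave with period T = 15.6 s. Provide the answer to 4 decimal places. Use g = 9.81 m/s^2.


L0 = g * T^2 / (2 * pi)
L0 = 9.81 * 15.6^2 / (2 * pi)
L0 = 9.81 * 243.3600 / 6.28319
L0 = 2387.3616 / 6.28319
L0 = 379.9604 m

379.9604


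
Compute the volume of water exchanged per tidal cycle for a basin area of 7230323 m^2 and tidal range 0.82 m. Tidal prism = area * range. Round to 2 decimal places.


Tidal prism = Area * Tidal range
P = 7230323 * 0.82
P = 5928864.86 m^3

5928864.86


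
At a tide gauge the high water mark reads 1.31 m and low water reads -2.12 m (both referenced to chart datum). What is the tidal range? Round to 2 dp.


Tidal range = High water - Low water
Tidal range = 1.31 - (-2.12)
Tidal range = 3.43 m

3.43


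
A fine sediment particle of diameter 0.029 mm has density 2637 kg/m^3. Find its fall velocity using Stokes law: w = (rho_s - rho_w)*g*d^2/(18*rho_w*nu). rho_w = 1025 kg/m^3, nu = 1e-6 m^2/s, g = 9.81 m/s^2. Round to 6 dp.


w = (rho_s - rho_w) * g * d^2 / (18 * rho_w * nu)
d = 0.029 mm = 0.000029 m
rho_s - rho_w = 2637 - 1025 = 1612
Numerator = 1612 * 9.81 * (0.000029)^2 = 0.000013299339
Denominator = 18 * 1025 * 1e-6 = 0.018450
w = 0.000721 m/s

0.000721


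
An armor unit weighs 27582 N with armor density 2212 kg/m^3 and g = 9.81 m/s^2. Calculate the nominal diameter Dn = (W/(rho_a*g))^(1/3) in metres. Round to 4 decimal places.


V = W / (rho_a * g)
V = 27582 / (2212 * 9.81)
V = 27582 / 21699.72
V = 1.271076 m^3
Dn = V^(1/3) = 1.271076^(1/3)
Dn = 1.0832 m

1.0832


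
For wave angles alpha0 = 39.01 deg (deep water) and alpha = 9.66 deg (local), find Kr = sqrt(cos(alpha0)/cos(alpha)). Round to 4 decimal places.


Kr = sqrt(cos(alpha0) / cos(alpha))
cos(39.01) = 0.777036
cos(9.66) = 0.985821
Kr = sqrt(0.777036 / 0.985821)
Kr = sqrt(0.788212)
Kr = 0.8878

0.8878


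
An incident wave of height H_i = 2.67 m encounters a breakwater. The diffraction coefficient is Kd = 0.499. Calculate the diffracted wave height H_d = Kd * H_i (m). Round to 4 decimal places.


H_d = Kd * H_i
H_d = 0.499 * 2.67
H_d = 1.3323 m

1.3323


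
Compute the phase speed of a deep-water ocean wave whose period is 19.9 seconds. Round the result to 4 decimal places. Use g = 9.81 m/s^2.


We use the deep-water celerity formula:
C = g * T / (2 * pi)
C = 9.81 * 19.9 / (2 * 3.14159...)
C = 195.219000 / 6.283185
C = 31.0701 m/s

31.0701


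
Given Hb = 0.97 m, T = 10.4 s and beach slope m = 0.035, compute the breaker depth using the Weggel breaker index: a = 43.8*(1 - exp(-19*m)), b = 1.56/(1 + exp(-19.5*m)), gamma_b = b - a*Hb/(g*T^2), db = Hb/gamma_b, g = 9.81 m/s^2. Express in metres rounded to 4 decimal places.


a = 43.8 * (1 - exp(-19 * m))
exp(-19 * 0.035) = exp(-0.6650) = 0.514274
a = 43.8 * (1 - 0.514274) = 21.274819
b = 1.56 / (1 + exp(-19.5 * m))
exp(-19.5 * 0.035) = exp(-0.6825) = 0.505352
b = 1.56 / (1 + 0.505352) = 1.036302
Hb / (g * T^2) = 0.97 / (9.81 * 10.4^2) = 0.97 / 1061.0496 = 0.00091419
gamma_b = b - a * Hb/(g*T^2) = 1.036302 - 21.274819 * 0.00091419 = 1.016853
db = Hb / gamma_b = 0.97 / 1.016853
db = 0.9539 m

0.9539


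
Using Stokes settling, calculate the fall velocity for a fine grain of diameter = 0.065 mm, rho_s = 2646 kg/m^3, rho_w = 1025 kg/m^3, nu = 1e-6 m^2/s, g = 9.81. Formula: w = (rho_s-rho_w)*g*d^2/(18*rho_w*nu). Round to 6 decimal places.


w = (rho_s - rho_w) * g * d^2 / (18 * rho_w * nu)
d = 0.065 mm = 0.000065 m
rho_s - rho_w = 2646 - 1025 = 1621
Numerator = 1621 * 9.81 * (0.000065)^2 = 0.000067185992
Denominator = 18 * 1025 * 1e-6 = 0.018450
w = 0.003642 m/s

0.003642


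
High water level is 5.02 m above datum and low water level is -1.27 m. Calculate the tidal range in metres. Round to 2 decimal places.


Tidal range = High water - Low water
Tidal range = 5.02 - (-1.27)
Tidal range = 6.29 m

6.29


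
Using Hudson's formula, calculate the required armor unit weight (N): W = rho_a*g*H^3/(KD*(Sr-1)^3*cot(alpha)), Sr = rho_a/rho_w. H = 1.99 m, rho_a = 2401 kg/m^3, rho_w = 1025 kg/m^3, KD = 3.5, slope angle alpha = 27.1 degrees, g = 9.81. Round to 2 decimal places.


Sr = rho_a / rho_w = 2401 / 1025 = 2.342439
(Sr - 1) = 1.342439
(Sr - 1)^3 = 2.419266
cot(27.1) = 1 / tan(27.1) = 1 / 0.511726 = 1.954171
Numerator = 2401 * 9.81 * 1.99^3 = 185618.1315
Denominator = 3.5 * 2.419266 * 1.954171 = 16.546814
W = 185618.1315 / 16.546814
W = 11217.76 N

11217.76


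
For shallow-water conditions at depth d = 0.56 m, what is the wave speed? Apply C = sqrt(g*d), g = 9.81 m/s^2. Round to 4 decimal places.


Using the shallow-water approximation:
C = sqrt(g * d) = sqrt(9.81 * 0.56)
C = sqrt(5.4936)
C = 2.3438 m/s

2.3438


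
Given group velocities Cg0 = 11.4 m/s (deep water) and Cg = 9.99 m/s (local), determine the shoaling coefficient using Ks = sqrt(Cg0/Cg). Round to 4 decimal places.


Ks = sqrt(Cg0 / Cg)
Ks = sqrt(11.4 / 9.99)
Ks = sqrt(1.1411)
Ks = 1.0682

1.0682


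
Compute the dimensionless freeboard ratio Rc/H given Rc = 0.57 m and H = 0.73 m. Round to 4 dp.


Relative freeboard = Rc / H
= 0.57 / 0.73
= 0.7808

0.7808


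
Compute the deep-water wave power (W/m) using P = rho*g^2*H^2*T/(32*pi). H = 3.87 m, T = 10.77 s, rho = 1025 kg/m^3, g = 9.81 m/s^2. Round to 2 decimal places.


P = rho * g^2 * H^2 * T / (32 * pi)
P = 1025 * 9.81^2 * 3.87^2 * 10.77 / (32 * pi)
P = 1025 * 96.2361 * 14.9769 * 10.77 / 100.53096
P = 158270.39 W/m

158270.39


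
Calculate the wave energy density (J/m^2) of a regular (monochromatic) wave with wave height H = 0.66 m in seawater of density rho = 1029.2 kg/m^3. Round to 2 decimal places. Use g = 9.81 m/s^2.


E = (1/8) * rho * g * H^2
E = (1/8) * 1029.2 * 9.81 * 0.66^2
E = 0.125 * 1029.2 * 9.81 * 0.4356
E = 549.75 J/m^2

549.75


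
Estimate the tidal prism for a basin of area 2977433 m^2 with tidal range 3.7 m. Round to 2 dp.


Tidal prism = Area * Tidal range
P = 2977433 * 3.7
P = 11016502.10 m^3

11016502.10


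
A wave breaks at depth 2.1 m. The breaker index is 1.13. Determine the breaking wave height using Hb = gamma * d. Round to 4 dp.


Hb = gamma * d
Hb = 1.13 * 2.1
Hb = 2.3730 m

2.3730


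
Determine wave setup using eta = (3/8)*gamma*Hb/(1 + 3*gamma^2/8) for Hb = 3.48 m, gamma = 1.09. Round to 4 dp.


eta = (3/8) * gamma * Hb / (1 + 3*gamma^2/8)
Numerator = (3/8) * 1.09 * 3.48 = 1.422450
Denominator = 1 + 3*1.09^2/8 = 1 + 0.445538 = 1.445538
eta = 1.422450 / 1.445538
eta = 0.9840 m

0.9840


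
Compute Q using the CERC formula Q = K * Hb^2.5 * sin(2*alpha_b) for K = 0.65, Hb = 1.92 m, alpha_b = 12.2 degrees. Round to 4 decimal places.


Q = K * Hb^2.5 * sin(2 * alpha_b)
Hb^2.5 = 1.92^2.5 = 5.108026
sin(2 * 12.2) = sin(24.4) = 0.413104
Q = 0.65 * 5.108026 * 0.413104
Q = 1.3716 m^3/s

1.3716


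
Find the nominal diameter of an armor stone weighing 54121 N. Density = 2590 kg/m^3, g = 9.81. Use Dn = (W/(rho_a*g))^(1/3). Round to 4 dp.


V = W / (rho_a * g)
V = 54121 / (2590 * 9.81)
V = 54121 / 25407.90
V = 2.130086 m^3
Dn = V^(1/3) = 2.130086^(1/3)
Dn = 1.2867 m

1.2867


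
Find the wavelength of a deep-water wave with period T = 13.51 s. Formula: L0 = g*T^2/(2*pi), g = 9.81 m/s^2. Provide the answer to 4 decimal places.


L0 = g * T^2 / (2 * pi)
L0 = 9.81 * 13.51^2 / (2 * pi)
L0 = 9.81 * 182.5201 / 6.28319
L0 = 1790.5222 / 6.28319
L0 = 284.9705 m

284.9705


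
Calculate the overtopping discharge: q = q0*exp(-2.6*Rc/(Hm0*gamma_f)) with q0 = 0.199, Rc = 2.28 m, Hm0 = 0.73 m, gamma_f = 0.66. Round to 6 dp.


q = q0 * exp(-2.6 * Rc / (Hm0 * gamma_f))
Exponent = -2.6 * 2.28 / (0.73 * 0.66)
= -2.6 * 2.28 / 0.4818
= -12.303861
exp(-12.303861) = 0.000005
q = 0.199 * 0.000005
q = 0.000001 m^3/s/m

0.000001


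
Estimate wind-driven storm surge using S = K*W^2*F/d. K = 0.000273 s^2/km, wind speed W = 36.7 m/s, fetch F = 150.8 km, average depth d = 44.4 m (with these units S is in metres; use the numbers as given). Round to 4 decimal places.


S = K * W^2 * F / d
W^2 = 36.7^2 = 1346.89
S = 0.000273 * 1346.89 * 150.8 / 44.4
Numerator = 0.000273 * 1346.89 * 150.8 = 55.449306
S = 55.449306 / 44.4 = 1.2489 m

1.2489


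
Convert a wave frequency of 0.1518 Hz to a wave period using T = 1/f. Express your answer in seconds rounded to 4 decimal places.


T = 1 / f
T = 1 / 0.1518
T = 6.5876 s

6.5876


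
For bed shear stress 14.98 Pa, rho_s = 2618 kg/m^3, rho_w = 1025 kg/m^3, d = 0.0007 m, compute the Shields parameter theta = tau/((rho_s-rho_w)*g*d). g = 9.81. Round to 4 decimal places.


theta = tau / ((rho_s - rho_w) * g * d)
rho_s - rho_w = 2618 - 1025 = 1593
Denominator = 1593 * 9.81 * 0.0007 = 10.939131
theta = 14.98 / 10.939131
theta = 1.3694

1.3694


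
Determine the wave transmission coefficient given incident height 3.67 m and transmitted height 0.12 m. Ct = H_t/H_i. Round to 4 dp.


Ct = H_t / H_i
Ct = 0.12 / 3.67
Ct = 0.0327

0.0327


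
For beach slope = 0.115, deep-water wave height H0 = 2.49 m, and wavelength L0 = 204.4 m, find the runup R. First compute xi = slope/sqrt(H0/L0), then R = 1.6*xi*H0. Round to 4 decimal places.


xi = slope / sqrt(H0/L0)
H0/L0 = 2.49/204.4 = 0.012182
sqrt(0.012182) = 0.110372
xi = 0.115 / 0.110372 = 1.041930
R = 1.6 * xi * H0 = 1.6 * 1.041930 * 2.49
R = 4.1510 m

4.1510


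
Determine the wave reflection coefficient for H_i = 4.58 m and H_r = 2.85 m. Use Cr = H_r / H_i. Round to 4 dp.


Cr = H_r / H_i
Cr = 2.85 / 4.58
Cr = 0.6223

0.6223


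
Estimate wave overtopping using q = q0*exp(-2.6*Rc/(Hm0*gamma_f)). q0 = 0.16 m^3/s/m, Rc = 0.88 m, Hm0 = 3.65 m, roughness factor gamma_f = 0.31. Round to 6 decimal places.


q = q0 * exp(-2.6 * Rc / (Hm0 * gamma_f))
Exponent = -2.6 * 0.88 / (3.65 * 0.31)
= -2.6 * 0.88 / 1.1315
= -2.022095
exp(-2.022095) = 0.132378
q = 0.16 * 0.132378
q = 0.021180 m^3/s/m

0.021180
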